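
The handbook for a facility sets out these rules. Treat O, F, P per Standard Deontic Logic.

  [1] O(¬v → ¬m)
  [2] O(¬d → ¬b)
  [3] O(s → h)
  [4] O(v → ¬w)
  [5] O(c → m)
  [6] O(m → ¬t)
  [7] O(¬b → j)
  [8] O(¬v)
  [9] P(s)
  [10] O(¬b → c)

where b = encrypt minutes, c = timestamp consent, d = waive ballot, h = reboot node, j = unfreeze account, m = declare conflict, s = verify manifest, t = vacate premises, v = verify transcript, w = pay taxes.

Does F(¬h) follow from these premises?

No

Premise 3 is O(s → h), but O(s) is not derivable from the premises (the permission P(s) asserts only ¬O(¬s), not O(s)), so it does not yield O(h).
No other premise forces O(h). An ideal world satisfying every premise can still have ¬h true, so F(¬h) is not derivable.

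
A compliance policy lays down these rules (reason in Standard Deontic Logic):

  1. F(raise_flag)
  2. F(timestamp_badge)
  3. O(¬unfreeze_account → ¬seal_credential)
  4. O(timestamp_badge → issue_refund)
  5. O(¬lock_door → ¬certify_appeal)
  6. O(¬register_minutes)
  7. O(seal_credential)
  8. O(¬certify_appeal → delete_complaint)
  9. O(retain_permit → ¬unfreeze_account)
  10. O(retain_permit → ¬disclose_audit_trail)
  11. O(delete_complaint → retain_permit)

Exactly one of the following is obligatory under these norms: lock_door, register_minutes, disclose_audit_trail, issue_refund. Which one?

lock_door

From premise 7 we have O(seal_credential).
Premise 3 is O(¬unfreeze_account → ¬seal_credential); contrapositively O(seal_credential → unfreeze_account). Since O(seal_credential) holds, K gives O(unfreeze_account).
Premise 9 is O(retain_permit → ¬unfreeze_account); contrapositively O(unfreeze_account → ¬retain_permit). Since O(unfreeze_account) holds, K gives O(¬retain_permit).
Premise 11 is O(delete_complaint → retain_permit); contrapositively O(¬retain_permit → ¬delete_complaint). Since O(¬retain_permit) holds, K gives O(¬delete_complaint).
The contrapositive of premise 8 (O(¬certify_appeal → delete_complaint)) is O(¬delete_complaint → certify_appeal), and O(¬delete_complaint) is already established, so O(certify_appeal).
The contrapositive of premise 5 (O(¬lock_door → ¬certify_appeal)) is O(certify_appeal → lock_door), and O(certify_appeal) is already established, so O(lock_door).
So O(lock_door) holds — lock_door is obligatory. None of the other listed options is made obligatory by any chain of premises.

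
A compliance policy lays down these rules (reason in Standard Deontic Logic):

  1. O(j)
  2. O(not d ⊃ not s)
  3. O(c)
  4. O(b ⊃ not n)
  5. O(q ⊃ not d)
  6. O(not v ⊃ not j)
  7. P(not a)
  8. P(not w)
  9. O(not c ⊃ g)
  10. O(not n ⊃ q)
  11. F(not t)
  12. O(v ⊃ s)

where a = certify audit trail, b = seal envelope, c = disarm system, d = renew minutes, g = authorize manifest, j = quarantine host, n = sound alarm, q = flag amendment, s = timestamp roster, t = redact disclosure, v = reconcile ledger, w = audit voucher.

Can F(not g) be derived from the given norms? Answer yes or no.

No

Premise 9 is O(not c ⊃ g), but O(not c) is not derivable from the premises, so it does not yield O(g).
No other premise forces O(g). An ideal world satisfying every premise can still have not g true, so F(not g) is not derivable.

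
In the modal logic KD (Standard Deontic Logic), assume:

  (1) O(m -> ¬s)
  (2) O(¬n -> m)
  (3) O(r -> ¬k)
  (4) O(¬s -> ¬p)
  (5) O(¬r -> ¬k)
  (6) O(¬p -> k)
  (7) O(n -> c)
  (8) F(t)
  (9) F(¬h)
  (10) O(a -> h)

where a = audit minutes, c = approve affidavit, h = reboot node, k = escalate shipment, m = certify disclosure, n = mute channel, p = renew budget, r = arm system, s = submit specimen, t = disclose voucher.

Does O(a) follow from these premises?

Premise 10 is O(a -> h); even if O(h) held, inferring O(a) would be affirming the consequent — invalid.
No other premise forces O(a). An ideal world satisfying every premise can still have a false, so O(a) is not derivable.

No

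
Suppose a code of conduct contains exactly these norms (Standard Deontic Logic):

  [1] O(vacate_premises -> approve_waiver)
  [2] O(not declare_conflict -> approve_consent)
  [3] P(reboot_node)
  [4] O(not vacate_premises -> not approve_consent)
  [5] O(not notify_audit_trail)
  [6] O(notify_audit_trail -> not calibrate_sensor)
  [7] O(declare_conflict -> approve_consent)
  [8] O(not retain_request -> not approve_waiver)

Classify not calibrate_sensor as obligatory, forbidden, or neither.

Premise 6 is O(notify_audit_trail -> not calibrate_sensor), but O(notify_audit_trail) is not derivable from the premises, so it does not yield O(not calibrate_sensor).
No premise or chain of K-axiom applications forces O(not calibrate_sensor), and none forces O(calibrate_sensor). So not calibrate_sensor is neither obligatory nor forbidden under these norms.

Neither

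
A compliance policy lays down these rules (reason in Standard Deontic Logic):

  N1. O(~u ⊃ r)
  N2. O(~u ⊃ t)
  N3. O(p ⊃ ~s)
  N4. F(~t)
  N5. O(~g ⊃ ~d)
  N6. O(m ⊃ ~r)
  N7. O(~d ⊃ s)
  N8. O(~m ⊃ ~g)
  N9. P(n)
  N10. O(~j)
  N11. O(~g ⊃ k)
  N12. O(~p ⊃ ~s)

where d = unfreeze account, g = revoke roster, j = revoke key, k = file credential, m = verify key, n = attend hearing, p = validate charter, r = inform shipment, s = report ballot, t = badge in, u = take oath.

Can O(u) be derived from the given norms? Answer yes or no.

Premises 12 and 3 are O(~p ⊃ ~s) and O(p ⊃ ~s); every ideal world satisfies ~p or p, so in either case ~s holds — hence O(~s).
Premise 7 is O(~d ⊃ s); contrapositively O(~s ⊃ d). Since O(~s) holds, K gives O(d).
Premise 5 is O(~g ⊃ ~d); contrapositively O(d ⊃ g). Since O(d) holds, K gives O(g).
Premise 8 is O(~m ⊃ ~g); contrapositively O(g ⊃ m). Since O(g) holds, K gives O(m).
Premise 6 is O(m ⊃ ~r); since O(m), deontic closure gives O(~r).
Premise 1, O(~u ⊃ r), contraposes to O(~r ⊃ u); with O(~r) we get O(u).
Premises 2, 4, 9, 10, 11 do not contribute to this derivation.
So O(u) follows.

Yes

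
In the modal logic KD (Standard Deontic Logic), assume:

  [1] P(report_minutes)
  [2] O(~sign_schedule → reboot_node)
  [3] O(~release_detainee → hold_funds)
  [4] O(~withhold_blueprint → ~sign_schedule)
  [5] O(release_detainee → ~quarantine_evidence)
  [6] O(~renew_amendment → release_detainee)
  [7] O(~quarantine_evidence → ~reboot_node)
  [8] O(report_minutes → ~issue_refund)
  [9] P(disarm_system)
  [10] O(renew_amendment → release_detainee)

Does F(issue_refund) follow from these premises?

Premise 8 is O(report_minutes → ~issue_refund), but O(report_minutes) is not derivable from the premises (the permission P(report_minutes) asserts only ~O(~report_minutes), not O(report_minutes)), so it does not yield O(~issue_refund).
No other premise forces O(~issue_refund). An ideal world satisfying every premise can still have issue_refund true, so F(issue_refund) is not derivable.

No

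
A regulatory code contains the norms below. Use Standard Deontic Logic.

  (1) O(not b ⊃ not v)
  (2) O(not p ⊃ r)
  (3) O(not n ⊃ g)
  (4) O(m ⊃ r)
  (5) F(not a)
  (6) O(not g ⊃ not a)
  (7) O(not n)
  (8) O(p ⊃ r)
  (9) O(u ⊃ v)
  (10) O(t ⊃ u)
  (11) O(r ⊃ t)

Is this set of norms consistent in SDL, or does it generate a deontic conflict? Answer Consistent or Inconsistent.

Premise 6 is O(not g ⊃ not a), but O(not g) is not derivable from the premises, so it does not yield O(not a).
So O(not a) is not derivable, and the apparent clash with O(a) does not arise.
A world satisfying every obligation exists (e.g. a=true, b=true, g=true, m=false, n=false, p=false, r=true, t=true, u=true, v=true); no atom is both obligatory and forbidden, so the set is consistent.

Consistent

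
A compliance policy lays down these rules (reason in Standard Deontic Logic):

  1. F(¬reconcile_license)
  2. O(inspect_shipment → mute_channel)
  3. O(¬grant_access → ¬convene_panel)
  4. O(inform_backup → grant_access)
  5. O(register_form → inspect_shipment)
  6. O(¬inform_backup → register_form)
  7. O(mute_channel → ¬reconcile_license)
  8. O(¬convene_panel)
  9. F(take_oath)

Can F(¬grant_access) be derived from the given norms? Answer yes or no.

Yes

Premise 1 is F(¬reconcile_license), i.e. O(reconcile_license).
Premise 7 is O(mute_channel → ¬reconcile_license); contrapositively O(reconcile_license → ¬mute_channel). Since O(reconcile_license) holds, K gives O(¬mute_channel).
Premise 2 is O(inspect_shipment → mute_channel); contrapositively O(¬mute_channel → ¬inspect_shipment). Since O(¬mute_channel) holds, K gives O(¬inspect_shipment).
The contrapositive of premise 5 (O(register_form → inspect_shipment)) is O(¬inspect_shipment → ¬register_form), and O(¬inspect_shipment) is already established, so O(¬register_form).
Premise 6, O(¬inform_backup → register_form), contraposes to O(¬register_form → inform_backup); with O(¬register_form) we get O(inform_backup).
With premise 4, O(inform_backup → grant_access), the K-axiom yields O(grant_access).
Premises 3, 8, 9 do not contribute to this derivation.
So O(grant_access) holds, i.e. F(¬grant_access). The claim follows.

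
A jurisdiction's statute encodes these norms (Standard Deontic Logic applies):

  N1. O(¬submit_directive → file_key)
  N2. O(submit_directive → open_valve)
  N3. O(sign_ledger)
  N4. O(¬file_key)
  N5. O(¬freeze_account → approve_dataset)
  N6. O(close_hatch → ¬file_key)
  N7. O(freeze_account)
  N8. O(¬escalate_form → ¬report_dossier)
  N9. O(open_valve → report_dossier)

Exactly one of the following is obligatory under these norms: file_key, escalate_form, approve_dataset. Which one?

Premise 4 gives O(¬file_key).
Premise 1, O(¬submit_directive → file_key), contraposes to O(¬file_key → submit_directive); with O(¬file_key) we get O(submit_directive).
Premise 2 is O(submit_directive → open_valve); since O(submit_directive), deontic closure gives O(open_valve).
With premise 9, O(open_valve → report_dossier), the K-axiom yields O(report_dossier).
Premise 8, O(¬escalate_form → ¬report_dossier), contraposes to O(report_dossier → escalate_form); with O(report_dossier) we get O(escalate_form).
So O(escalate_form) holds — escalate_form is obligatory. None of the other listed options is made obligatory by any chain of premises.

escalate_form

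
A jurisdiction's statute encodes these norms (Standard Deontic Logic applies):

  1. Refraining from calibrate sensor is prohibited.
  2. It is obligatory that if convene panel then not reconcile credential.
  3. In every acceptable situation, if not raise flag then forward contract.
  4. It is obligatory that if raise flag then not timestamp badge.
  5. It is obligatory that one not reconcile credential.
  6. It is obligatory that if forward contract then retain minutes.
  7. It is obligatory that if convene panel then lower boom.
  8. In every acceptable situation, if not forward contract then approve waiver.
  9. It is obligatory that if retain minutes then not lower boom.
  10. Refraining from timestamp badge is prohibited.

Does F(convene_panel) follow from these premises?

Yes

Premise 10 is F(¬timestamp_badge), i.e. O(timestamp_badge).
Premise 4 is O(raise_flag → ¬timestamp_badge); contrapositively O(timestamp_badge → ¬raise_flag). Since O(timestamp_badge) holds, K gives O(¬raise_flag).
From O(¬raise_flag) and premise 3, O(¬raise_flag → forward_contract), we obtain O(forward_contract).
Premise 6 is O(forward_contract → retain_minutes); since O(forward_contract), deontic closure gives O(retain_minutes).
Applying K to premise 9 (O(retain_minutes → ¬lower_boom)) and O(retain_minutes) yields O(¬lower_boom).
Premise 7, O(convene_panel → lower_boom), contraposes to O(¬lower_boom → ¬convene_panel); with O(¬lower_boom) we get O(¬convene_panel).
Premises 1, 2, 5, 8 do not contribute to this derivation.
So O(¬convene_panel) holds, i.e. F(convene_panel). The claim follows.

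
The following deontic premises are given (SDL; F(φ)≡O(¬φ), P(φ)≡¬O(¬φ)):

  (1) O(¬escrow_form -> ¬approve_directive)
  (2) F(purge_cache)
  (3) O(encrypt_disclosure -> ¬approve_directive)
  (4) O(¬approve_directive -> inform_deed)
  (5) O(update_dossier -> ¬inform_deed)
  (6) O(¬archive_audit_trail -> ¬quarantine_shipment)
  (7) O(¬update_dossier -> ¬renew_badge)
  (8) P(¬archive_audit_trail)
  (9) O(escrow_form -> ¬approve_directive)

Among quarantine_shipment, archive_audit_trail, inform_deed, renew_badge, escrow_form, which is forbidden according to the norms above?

By case analysis on ¬escrow_form: premise 1 gives O(¬escrow_form -> ¬approve_directive) and premise 9 gives O(escrow_form -> ¬approve_directive), so O(¬approve_directive) either way.
From O(¬approve_directive) and premise 4, O(¬approve_directive -> inform_deed), we obtain O(inform_deed).
The contrapositive of premise 5 (O(update_dossier -> ¬inform_deed)) is O(inform_deed -> ¬update_dossier), and O(inform_deed) is already established, so O(¬update_dossier).
Premise 7 is O(¬update_dossier -> ¬renew_badge); since O(¬update_dossier), deontic closure gives O(¬renew_badge).
So O(¬renew_badge) holds, i.e. renew_badge is forbidden. None of the other listed options is forbidden under the premises.

renew_badge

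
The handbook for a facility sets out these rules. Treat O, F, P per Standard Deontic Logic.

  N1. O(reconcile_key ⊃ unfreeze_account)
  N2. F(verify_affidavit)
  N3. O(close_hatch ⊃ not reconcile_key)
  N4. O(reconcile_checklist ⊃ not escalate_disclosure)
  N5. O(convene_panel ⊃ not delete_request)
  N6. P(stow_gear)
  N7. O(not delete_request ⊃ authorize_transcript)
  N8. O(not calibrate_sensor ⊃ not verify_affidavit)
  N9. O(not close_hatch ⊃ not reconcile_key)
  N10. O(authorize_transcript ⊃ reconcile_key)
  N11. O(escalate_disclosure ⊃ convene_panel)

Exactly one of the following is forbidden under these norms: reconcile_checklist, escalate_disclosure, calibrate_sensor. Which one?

Premises 3 and 9 are O(close_hatch ⊃ not reconcile_key) and O(not close_hatch ⊃ not reconcile_key); every ideal world satisfies close_hatch or not close_hatch, so in either case not reconcile_key holds — hence O(not reconcile_key).
Premise 10, O(authorize_transcript ⊃ reconcile_key), contraposes to O(not reconcile_key ⊃ not authorize_transcript); with O(not reconcile_key) we get O(not authorize_transcript).
Premise 7 is O(not delete_request ⊃ authorize_transcript); contrapositively O(not authorize_transcript ⊃ delete_request). Since O(not authorize_transcript) holds, K gives O(delete_request).
Premise 5 is O(convene_panel ⊃ not delete_request); contrapositively O(delete_request ⊃ not convene_panel). Since O(delete_request) holds, K gives O(not convene_panel).
Premise 11 is O(escalate_disclosure ⊃ convene_panel); contrapositively O(not convene_panel ⊃ not escalate_disclosure). Since O(not convene_panel) holds, K gives O(not escalate_disclosure).
So O(not escalate_disclosure) holds, i.e. escalate_disclosure is forbidden. None of the other listed options is forbidden under the premises.

escalate_disclosure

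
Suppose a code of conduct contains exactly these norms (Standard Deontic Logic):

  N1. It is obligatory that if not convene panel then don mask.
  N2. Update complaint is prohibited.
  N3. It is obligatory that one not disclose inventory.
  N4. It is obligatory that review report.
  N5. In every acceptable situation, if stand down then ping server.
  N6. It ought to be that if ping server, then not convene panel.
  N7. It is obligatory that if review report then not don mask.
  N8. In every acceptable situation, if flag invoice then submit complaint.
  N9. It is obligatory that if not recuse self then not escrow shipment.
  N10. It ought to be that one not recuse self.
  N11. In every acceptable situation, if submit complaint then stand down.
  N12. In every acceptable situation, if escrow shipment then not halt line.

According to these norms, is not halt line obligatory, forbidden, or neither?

Premise 12 is O(escrow_shipment → ¬halt_line), but O(escrow_shipment) is not derivable from the premises, so it does not yield O(¬halt_line).
No premise or chain of K-axiom applications forces O(¬halt_line), and none forces O(halt_line). So ¬halt_line is neither obligatory nor forbidden under these norms.

Neither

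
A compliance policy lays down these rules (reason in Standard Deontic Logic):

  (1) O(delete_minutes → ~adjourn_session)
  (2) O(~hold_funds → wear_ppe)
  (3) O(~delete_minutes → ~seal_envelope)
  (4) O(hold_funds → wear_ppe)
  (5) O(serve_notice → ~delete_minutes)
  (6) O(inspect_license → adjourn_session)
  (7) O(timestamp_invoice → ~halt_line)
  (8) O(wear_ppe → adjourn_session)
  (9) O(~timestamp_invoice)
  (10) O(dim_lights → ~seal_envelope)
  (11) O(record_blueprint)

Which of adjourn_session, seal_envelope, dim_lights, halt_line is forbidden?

Premises 4 and 2 cover both cases: O(hold_funds → wear_ppe) and O(~hold_funds → wear_ppe). Since hold_funds ∨ ~hold_funds is a tautology, O(wear_ppe) follows.
With premise 8, O(wear_ppe → adjourn_session), the K-axiom yields O(adjourn_session).
Premise 1, O(delete_minutes → ~adjourn_session), contraposes to O(adjourn_session → ~delete_minutes); with O(adjourn_session) we get O(~delete_minutes).
Premise 3 is O(~delete_minutes → ~seal_envelope); since O(~delete_minutes), deontic closure gives O(~seal_envelope).
So O(~seal_envelope) holds, i.e. seal_envelope is forbidden. None of the other listed options is forbidden under the premises.

seal_envelope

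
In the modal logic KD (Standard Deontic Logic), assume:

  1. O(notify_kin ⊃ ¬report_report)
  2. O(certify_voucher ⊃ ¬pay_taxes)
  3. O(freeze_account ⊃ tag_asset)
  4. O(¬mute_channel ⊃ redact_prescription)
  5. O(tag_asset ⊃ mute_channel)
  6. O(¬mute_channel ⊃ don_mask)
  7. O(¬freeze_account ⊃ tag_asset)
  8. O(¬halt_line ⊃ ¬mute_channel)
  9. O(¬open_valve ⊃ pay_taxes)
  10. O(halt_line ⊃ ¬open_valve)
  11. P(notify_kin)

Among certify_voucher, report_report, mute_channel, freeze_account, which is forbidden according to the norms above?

certify_voucher

By case analysis on freeze_account: premise 3 gives O(freeze_account ⊃ tag_asset) and premise 7 gives O(¬freeze_account ⊃ tag_asset), so O(tag_asset) either way.
From O(tag_asset) and premise 5, O(tag_asset ⊃ mute_channel), we obtain O(mute_channel).
Premise 8 is O(¬halt_line ⊃ ¬mute_channel); contrapositively O(mute_channel ⊃ halt_line). Since O(mute_channel) holds, K gives O(halt_line).
With premise 10, O(halt_line ⊃ ¬open_valve), the K-axiom yields O(¬open_valve).
Premise 9 is O(¬open_valve ⊃ pay_taxes); since O(¬open_valve), deontic closure gives O(pay_taxes).
Premise 2 is O(certify_voucher ⊃ ¬pay_taxes); contrapositively O(pay_taxes ⊃ ¬certify_voucher). Since O(pay_taxes) holds, K gives O(¬certify_voucher).
So O(¬certify_voucher) holds, i.e. certify_voucher is forbidden. None of the other listed options is forbidden under the premises.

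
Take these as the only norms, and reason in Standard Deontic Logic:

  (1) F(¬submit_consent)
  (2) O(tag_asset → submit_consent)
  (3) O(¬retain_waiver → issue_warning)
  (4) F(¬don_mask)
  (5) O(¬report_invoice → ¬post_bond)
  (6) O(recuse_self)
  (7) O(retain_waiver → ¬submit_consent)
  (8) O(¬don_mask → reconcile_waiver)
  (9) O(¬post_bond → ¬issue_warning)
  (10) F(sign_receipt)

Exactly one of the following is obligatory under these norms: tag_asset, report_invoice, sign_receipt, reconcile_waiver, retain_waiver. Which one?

Premise 1 is F(¬submit_consent), i.e. O(submit_consent).
Premise 7 is O(retain_waiver → ¬submit_consent); contrapositively O(submit_consent → ¬retain_waiver). Since O(submit_consent) holds, K gives O(¬retain_waiver).
Premise 3 is O(¬retain_waiver → issue_warning); since O(¬retain_waiver), deontic closure gives O(issue_warning).
The contrapositive of premise 9 (O(¬post_bond → ¬issue_warning)) is O(issue_warning → post_bond), and O(issue_warning) is already established, so O(post_bond).
Premise 5, O(¬report_invoice → ¬post_bond), contraposes to O(post_bond → report_invoice); with O(post_bond) we get O(report_invoice).
So O(report_invoice) holds — report_invoice is obligatory. None of the other listed options is made obligatory by any chain of premises.

report_invoice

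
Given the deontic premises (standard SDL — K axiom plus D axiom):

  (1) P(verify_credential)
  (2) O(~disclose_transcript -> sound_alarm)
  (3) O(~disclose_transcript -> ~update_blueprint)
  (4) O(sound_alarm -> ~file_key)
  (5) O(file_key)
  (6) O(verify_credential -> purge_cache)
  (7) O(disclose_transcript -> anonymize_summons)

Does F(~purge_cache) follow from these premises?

No

Premise 6 is O(verify_credential -> purge_cache), but O(verify_credential) is not derivable from the premises (the permission P(verify_credential) asserts only ~O(~verify_credential), not O(verify_credential)), so it does not yield O(purge_cache).
No other premise forces O(purge_cache). An ideal world satisfying every premise can still have ~purge_cache true, so F(~purge_cache) is not derivable.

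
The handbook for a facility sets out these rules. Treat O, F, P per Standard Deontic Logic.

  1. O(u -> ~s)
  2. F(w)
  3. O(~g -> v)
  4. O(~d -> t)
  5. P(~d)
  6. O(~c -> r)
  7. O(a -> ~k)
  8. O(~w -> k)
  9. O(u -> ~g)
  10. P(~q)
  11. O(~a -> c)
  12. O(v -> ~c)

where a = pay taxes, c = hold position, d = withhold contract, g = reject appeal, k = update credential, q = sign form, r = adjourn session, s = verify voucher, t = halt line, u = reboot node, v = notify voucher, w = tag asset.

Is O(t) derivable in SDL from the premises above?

No

Premise 4 is O(~d -> t), but O(~d) is not derivable from the premises (the permission P(~d) asserts only ~O(d), not O(~d)), so it does not yield O(t).
No other premise forces O(t). An ideal world satisfying every premise can still have t false, so O(t) is not derivable.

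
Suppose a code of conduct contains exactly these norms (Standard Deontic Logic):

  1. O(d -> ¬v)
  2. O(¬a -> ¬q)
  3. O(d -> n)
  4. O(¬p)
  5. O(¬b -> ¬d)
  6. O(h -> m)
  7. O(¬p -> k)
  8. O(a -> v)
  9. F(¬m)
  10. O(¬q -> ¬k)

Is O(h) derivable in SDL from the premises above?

No

Premise 6 is O(h -> m); even if O(m) held, inferring O(h) would be affirming the consequent — invalid.
No other premise forces O(h). An ideal world satisfying every premise can still have h false, so O(h) is not derivable.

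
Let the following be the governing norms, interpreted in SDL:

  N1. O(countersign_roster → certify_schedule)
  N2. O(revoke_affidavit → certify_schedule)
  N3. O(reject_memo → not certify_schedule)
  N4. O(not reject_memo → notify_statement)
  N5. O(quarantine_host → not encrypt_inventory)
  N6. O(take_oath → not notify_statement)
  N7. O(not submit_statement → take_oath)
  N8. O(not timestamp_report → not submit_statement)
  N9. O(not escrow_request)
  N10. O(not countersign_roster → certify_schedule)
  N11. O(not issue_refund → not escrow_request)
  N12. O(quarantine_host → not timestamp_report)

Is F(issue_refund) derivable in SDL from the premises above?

Premise 11 is O(not issue_refund → not escrow_request); even if O(not escrow_request) held, inferring O(not issue_refund) would be affirming the consequent — invalid.
No other premise forces O(not issue_refund). An ideal world satisfying every premise can still have issue_refund true, so F(issue_refund) is not derivable.

No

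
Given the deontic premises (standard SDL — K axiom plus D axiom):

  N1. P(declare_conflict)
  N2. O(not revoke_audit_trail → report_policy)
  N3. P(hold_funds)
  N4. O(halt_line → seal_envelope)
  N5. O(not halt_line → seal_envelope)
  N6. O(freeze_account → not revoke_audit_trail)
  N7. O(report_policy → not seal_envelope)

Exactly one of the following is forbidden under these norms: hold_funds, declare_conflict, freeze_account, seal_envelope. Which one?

Premises 4 and 5 cover both cases: O(halt_line → seal_envelope) and O(not halt_line → seal_envelope). Since halt_line ∨ not halt_line is a tautology, O(seal_envelope) follows.
The contrapositive of premise 7 (O(report_policy → not seal_envelope)) is O(seal_envelope → not report_policy), and O(seal_envelope) is already established, so O(not report_policy).
Premise 2, O(not revoke_audit_trail → report_policy), contraposes to O(not report_policy → revoke_audit_trail); with O(not report_policy) we get O(revoke_audit_trail).
Premise 6, O(freeze_account → not revoke_audit_trail), contraposes to O(revoke_audit_trail → not freeze_account); with O(revoke_audit_trail) we get O(not freeze_account).
So O(not freeze_account) holds, i.e. freeze_account is forbidden. None of the other listed options is forbidden under the premises.

freeze_account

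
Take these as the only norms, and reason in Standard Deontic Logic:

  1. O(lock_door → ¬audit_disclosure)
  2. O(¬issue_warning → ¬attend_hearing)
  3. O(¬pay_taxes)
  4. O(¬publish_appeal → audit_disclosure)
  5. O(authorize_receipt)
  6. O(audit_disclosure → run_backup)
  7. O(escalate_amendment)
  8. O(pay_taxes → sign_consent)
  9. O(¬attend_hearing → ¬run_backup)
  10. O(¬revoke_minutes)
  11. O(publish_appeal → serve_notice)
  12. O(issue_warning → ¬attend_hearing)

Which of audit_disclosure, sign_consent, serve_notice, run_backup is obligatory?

By case analysis on ¬issue_warning: premise 2 gives O(¬issue_warning → ¬attend_hearing) and premise 12 gives O(issue_warning → ¬attend_hearing), so O(¬attend_hearing) either way.
Applying K to premise 9 (O(¬attend_hearing → ¬run_backup)) and O(¬attend_hearing) yields O(¬run_backup).
Premise 6 is O(audit_disclosure → run_backup); contrapositively O(¬run_backup → ¬audit_disclosure). Since O(¬run_backup) holds, K gives O(¬audit_disclosure).
Premise 4, O(¬publish_appeal → audit_disclosure), contraposes to O(¬audit_disclosure → publish_appeal); with O(¬audit_disclosure) we get O(publish_appeal).
With premise 11, O(publish_appeal → serve_notice), the K-axiom yields O(serve_notice).
So O(serve_notice) holds — serve_notice is obligatory. None of the other listed options is made obligatory by any chain of premises.

serve_notice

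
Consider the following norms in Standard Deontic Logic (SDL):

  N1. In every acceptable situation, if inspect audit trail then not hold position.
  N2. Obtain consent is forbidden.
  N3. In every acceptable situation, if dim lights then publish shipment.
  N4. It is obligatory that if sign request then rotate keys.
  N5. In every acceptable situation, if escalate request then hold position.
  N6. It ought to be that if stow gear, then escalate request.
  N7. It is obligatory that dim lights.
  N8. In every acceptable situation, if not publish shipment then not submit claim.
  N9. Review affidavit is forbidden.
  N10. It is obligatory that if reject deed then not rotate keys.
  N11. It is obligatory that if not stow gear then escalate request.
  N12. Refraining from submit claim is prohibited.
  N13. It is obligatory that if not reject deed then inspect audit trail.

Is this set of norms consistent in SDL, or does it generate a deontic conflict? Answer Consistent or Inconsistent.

Consistent

Premise 8 is O(¬publish_shipment → ¬submit_claim), but O(¬publish_shipment) is not derivable from the premises, so it does not yield O(¬submit_claim).
So O(¬submit_claim) is not derivable, and the apparent clash with O(submit_claim) does not arise.
A world satisfying every obligation exists (e.g. dim_lights=true, escalate_request=true, hold_position=true, inspect_audit_trail=false, obtain_consent=false, publish_shipment=true, reject_deed=true, review_affidavit=false, rotate_keys=false, sign_request=false, stow_gear=false, submit_claim=true); no atom is both obligatory and forbidden, so the set is consistent.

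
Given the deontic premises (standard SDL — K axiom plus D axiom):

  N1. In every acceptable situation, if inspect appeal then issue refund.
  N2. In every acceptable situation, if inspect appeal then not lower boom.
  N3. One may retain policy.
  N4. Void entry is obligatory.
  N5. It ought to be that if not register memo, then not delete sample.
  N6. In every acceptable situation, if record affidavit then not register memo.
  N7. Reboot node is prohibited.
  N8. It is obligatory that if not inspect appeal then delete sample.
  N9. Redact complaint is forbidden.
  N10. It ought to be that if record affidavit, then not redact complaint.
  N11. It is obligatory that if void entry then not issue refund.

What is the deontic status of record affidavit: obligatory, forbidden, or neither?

Premise 4 states O(void_entry) outright.
With premise 11, O(void_entry → ¬issue_refund), the K-axiom yields O(¬issue_refund).
Premise 1, O(inspect_appeal → issue_refund), contraposes to O(¬issue_refund → ¬inspect_appeal); with O(¬issue_refund) we get O(¬inspect_appeal).
With premise 8, O(¬inspect_appeal → delete_sample), the K-axiom yields O(delete_sample).
Premise 5, O(¬register_memo → ¬delete_sample), contraposes to O(delete_sample → register_memo); with O(delete_sample) we get O(register_memo).
The contrapositive of premise 6 (O(record_affidavit → ¬register_memo)) is O(register_memo → ¬record_affidavit), and O(register_memo) is already established, so O(¬record_affidavit).
Premises 2, 3, 7, 9, 10 do not contribute to this derivation.
Thus O(¬record_affidavit), which is F(record_affidavit): record_affidavit is forbidden.

Forbidden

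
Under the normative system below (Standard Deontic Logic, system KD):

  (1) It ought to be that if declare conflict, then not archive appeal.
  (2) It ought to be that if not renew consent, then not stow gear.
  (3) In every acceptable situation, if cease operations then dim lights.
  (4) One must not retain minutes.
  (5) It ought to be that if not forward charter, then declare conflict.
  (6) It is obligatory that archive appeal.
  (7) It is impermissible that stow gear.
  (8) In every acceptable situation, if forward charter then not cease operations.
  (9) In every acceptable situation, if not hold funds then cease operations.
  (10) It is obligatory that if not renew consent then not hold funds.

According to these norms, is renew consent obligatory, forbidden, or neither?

Obligatory

Premise 6 gives O(archive_appeal).
Premise 1, O(declare_conflict → ¬archive_appeal), contraposes to O(archive_appeal → ¬declare_conflict); with O(archive_appeal) we get O(¬declare_conflict).
The contrapositive of premise 5 (O(¬forward_charter → declare_conflict)) is O(¬declare_conflict → forward_charter), and O(¬declare_conflict) is already established, so O(forward_charter).
From O(forward_charter) and premise 8, O(forward_charter → ¬cease_operations), we obtain O(¬cease_operations).
The contrapositive of premise 9 (O(¬hold_funds → cease_operations)) is O(¬cease_operations → hold_funds), and O(¬cease_operations) is already established, so O(hold_funds).
The contrapositive of premise 10 (O(¬renew_consent → ¬hold_funds)) is O(hold_funds → renew_consent), and O(hold_funds) is already established, so O(renew_consent).
Premises 2, 3, 4, 7 do not contribute to this derivation.
Hence renew_consent is obligatory.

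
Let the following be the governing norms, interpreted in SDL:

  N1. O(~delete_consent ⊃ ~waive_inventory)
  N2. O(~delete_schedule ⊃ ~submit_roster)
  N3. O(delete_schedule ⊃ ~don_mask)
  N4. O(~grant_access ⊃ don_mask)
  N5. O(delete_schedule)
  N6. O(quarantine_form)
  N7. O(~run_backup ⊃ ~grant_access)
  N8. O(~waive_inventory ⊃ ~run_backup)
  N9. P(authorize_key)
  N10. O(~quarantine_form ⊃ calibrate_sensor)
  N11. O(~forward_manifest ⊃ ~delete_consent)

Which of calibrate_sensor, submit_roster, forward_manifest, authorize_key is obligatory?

From premise 5 we have O(delete_schedule).
From O(delete_schedule) and premise 3, O(delete_schedule ⊃ ~don_mask), we obtain O(~don_mask).
Premise 4, O(~grant_access ⊃ don_mask), contraposes to O(~don_mask ⊃ grant_access); with O(~don_mask) we get O(grant_access).
Premise 7, O(~run_backup ⊃ ~grant_access), contraposes to O(grant_access ⊃ run_backup); with O(grant_access) we get O(run_backup).
The contrapositive of premise 8 (O(~waive_inventory ⊃ ~run_backup)) is O(run_backup ⊃ waive_inventory), and O(run_backup) is already established, so O(waive_inventory).
The contrapositive of premise 1 (O(~delete_consent ⊃ ~waive_inventory)) is O(waive_inventory ⊃ delete_consent), and O(waive_inventory) is already established, so O(delete_consent).
Premise 11, O(~forward_manifest ⊃ ~delete_consent), contraposes to O(delete_consent ⊃ forward_manifest); with O(delete_consent) we get O(forward_manifest).
So O(forward_manifest) holds — forward_manifest is obligatory. None of the other listed options is made obligatory by any chain of premises.

forward_manifest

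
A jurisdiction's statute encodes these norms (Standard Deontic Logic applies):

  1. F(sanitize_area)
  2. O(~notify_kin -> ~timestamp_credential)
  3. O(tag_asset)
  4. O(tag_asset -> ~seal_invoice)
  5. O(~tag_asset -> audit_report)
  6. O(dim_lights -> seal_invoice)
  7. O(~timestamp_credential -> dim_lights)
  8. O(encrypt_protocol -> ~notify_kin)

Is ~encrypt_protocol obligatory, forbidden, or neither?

Obligatory

From premise 3 we have O(tag_asset).
From O(tag_asset) and premise 4, O(tag_asset -> ~seal_invoice), we obtain O(~seal_invoice).
Premise 6 is O(dim_lights -> seal_invoice); contrapositively O(~seal_invoice -> ~dim_lights). Since O(~seal_invoice) holds, K gives O(~dim_lights).
Premise 7 is O(~timestamp_credential -> dim_lights); contrapositively O(~dim_lights -> timestamp_credential). Since O(~dim_lights) holds, K gives O(timestamp_credential).
Premise 2 is O(~notify_kin -> ~timestamp_credential); contrapositively O(timestamp_credential -> notify_kin). Since O(timestamp_credential) holds, K gives O(notify_kin).
Premise 8, O(encrypt_protocol -> ~notify_kin), contraposes to O(notify_kin -> ~encrypt_protocol); with O(notify_kin) we get O(~encrypt_protocol).
Premises 1, 5 do not contribute to this derivation.
Hence ~encrypt_protocol is obligatory.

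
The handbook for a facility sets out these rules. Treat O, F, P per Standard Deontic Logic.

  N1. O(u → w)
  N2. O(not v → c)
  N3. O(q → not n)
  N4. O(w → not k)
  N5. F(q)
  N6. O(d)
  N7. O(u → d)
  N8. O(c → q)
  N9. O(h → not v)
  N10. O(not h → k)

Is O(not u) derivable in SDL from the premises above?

Premise 5 is F(q), i.e. O(not q).
Premise 8, O(c → q), contraposes to O(not q → not c); with O(not q) we get O(not c).
The contrapositive of premise 2 (O(not v → c)) is O(not c → v), and O(not c) is already established, so O(v).
Premise 9 is O(h → not v); contrapositively O(v → not h). Since O(v) holds, K gives O(not h).
With premise 10, O(not h → k), the K-axiom yields O(k).
The contrapositive of premise 4 (O(w → not k)) is O(k → not w), and O(k) is already established, so O(not w).
Premise 1 is O(u → w); contrapositively O(not w → not u). Since O(not w) holds, K gives O(not u).
Premises 3, 6, 7 do not contribute to this derivation.
So O(not u) follows.

Yes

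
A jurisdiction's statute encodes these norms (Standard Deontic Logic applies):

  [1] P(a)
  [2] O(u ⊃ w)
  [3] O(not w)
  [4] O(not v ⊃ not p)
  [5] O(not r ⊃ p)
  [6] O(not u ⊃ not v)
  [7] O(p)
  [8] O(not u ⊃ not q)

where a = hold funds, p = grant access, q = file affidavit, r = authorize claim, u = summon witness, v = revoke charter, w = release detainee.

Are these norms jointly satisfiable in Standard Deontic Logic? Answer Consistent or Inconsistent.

From premise 7 we have O(p).
Premise 4 is O(not v ⊃ not p); contrapositively O(p ⊃ v). Since O(p) holds, K gives O(v).
The contrapositive of premise 6 (O(not u ⊃ not v)) is O(v ⊃ u), and O(v) is already established, so O(u).
With premise 2, O(u ⊃ w), the K-axiom yields O(w).
However, premise 3 gives O(not w).
We now have both O(w) and O(not w) — w is simultaneously obligatory and forbidden, violating the D-axiom.

Inconsistent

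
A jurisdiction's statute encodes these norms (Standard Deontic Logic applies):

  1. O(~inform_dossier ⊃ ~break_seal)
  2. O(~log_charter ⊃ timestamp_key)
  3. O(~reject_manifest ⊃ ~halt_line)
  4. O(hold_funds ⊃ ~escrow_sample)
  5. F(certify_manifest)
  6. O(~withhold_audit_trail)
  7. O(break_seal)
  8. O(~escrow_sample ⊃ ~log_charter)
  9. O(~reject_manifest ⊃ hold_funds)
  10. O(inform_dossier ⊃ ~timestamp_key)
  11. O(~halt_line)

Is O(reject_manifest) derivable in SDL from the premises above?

From premise 7 we have O(break_seal).
Premise 1 is O(~inform_dossier ⊃ ~break_seal); contrapositively O(break_seal ⊃ inform_dossier). Since O(break_seal) holds, K gives O(inform_dossier).
With premise 10, O(inform_dossier ⊃ ~timestamp_key), the K-axiom yields O(~timestamp_key).
The contrapositive of premise 2 (O(~log_charter ⊃ timestamp_key)) is O(~timestamp_key ⊃ log_charter), and O(~timestamp_key) is already established, so O(log_charter).
The contrapositive of premise 8 (O(~escrow_sample ⊃ ~log_charter)) is O(log_charter ⊃ escrow_sample), and O(log_charter) is already established, so O(escrow_sample).
Premise 4, O(hold_funds ⊃ ~escrow_sample), contraposes to O(escrow_sample ⊃ ~hold_funds); with O(escrow_sample) we get O(~hold_funds).
Premise 9 is O(~reject_manifest ⊃ hold_funds); contrapositively O(~hold_funds ⊃ reject_manifest). Since O(~hold_funds) holds, K gives O(reject_manifest).
Premises 3, 5, 6, 11 do not contribute to this derivation.
So O(reject_manifest) follows.

Yes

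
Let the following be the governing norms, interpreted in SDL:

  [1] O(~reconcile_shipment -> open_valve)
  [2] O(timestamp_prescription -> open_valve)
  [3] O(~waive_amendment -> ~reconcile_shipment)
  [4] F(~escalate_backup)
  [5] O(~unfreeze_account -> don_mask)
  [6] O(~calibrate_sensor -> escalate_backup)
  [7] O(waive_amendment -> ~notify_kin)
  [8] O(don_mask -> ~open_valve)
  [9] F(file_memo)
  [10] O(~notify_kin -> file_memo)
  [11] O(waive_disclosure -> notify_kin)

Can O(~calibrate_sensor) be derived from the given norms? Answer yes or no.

No

Premise 6 is O(~calibrate_sensor -> escalate_backup); even if O(escalate_backup) held, inferring O(~calibrate_sensor) would be affirming the consequent — invalid.
No other premise forces O(~calibrate_sensor). An ideal world satisfying every premise can still have ~calibrate_sensor false, so O(~calibrate_sensor) is not derivable.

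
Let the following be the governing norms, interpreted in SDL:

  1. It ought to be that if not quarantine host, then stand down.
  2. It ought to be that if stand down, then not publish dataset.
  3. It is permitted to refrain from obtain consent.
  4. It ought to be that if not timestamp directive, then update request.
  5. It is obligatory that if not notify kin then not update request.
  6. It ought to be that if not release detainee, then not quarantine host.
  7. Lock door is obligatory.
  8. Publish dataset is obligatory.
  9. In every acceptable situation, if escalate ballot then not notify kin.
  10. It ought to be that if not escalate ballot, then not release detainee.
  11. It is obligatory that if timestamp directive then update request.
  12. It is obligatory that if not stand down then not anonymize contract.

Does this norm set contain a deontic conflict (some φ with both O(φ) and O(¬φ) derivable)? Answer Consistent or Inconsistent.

Inconsistent

Premises 4 and 11 are O(¬timestamp_directive → update_request) and O(timestamp_directive → update_request); every ideal world satisfies ¬timestamp_directive or timestamp_directive, so in either case update_request holds — hence O(update_request).
Premise 5, O(¬notify_kin → ¬update_request), contraposes to O(update_request → notify_kin); with O(update_request) we get O(notify_kin).
Premise 9 is O(escalate_ballot → ¬notify_kin); contrapositively O(notify_kin → ¬escalate_ballot). Since O(notify_kin) holds, K gives O(¬escalate_ballot).
With premise 10, O(¬escalate_ballot → ¬release_detainee), the K-axiom yields O(¬release_detainee).
Premise 6 is O(¬release_detainee → ¬quarantine_host); since O(¬release_detainee), deontic closure gives O(¬quarantine_host).
With premise 1, O(¬quarantine_host → stand_down), the K-axiom yields O(stand_down).
Premise 2 is O(stand_down → ¬publish_dataset); since O(stand_down), deontic closure gives O(¬publish_dataset).
Yet premise 8 states O(publish_dataset).
We now have both O(¬publish_dataset) and O(publish_dataset) — publish_dataset is simultaneously obligatory and forbidden, violating the D-axiom.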